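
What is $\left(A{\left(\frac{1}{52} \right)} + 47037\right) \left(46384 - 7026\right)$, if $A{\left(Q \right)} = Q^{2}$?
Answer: $\frac{2502933616271}{1352} \approx 1.8513 \cdot 10^{9}$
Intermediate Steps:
$\left(A{\left(\frac{1}{52} \right)} + 47037\right) \left(46384 - 7026\right) = \left(\left(\frac{1}{52}\right)^{2} + 47037\right) \left(46384 - 7026\right) = \left(\left(\frac{1}{52}\right)^{2} + 47037\right) 39358 = \left(\frac{1}{2704} + 47037\right) 39358 = \frac{127188049}{2704} \cdot 39358 = \frac{2502933616271}{1352}$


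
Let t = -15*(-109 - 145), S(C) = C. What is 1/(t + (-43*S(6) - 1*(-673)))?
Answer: 1/4225 ≈ 0.00023669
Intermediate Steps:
t = 3810 (t = -15*(-254) = 3810)
1/(t + (-43*S(6) - 1*(-673))) = 1/(3810 + (-43*6 - 1*(-673))) = 1/(3810 + (-258 + 673)) = 1/(3810 + 415) = 1/4225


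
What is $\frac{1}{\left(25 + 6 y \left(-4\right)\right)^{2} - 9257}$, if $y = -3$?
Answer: $\frac{1}{152} \approx 0.0065789$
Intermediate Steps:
$\frac{1}{\left(25 + 6 y \left(-4\right)\right)^{2} - 9257} = \frac{1}{\left(25 + 6 \left(-3\right) \left(-4\right)\right)^{2} - 9257} = \frac{1}{\left(25 - -72\right)^{2} - 9257} = \frac{1}{\left(25 + 72\right)^{2} - 9257} = \frac{1}{97^{2} - 9257} = \frac{1}{9409 - 9257} = \frac{1}{152}$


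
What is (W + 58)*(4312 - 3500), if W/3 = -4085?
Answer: -9903964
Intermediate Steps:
W = -12255 (W = 3*(-4085) = -12255)
(W + 58)*(4312 - 3500) = (-12255 + 58)*(4312 - 3500) = -12197*812 = -9903964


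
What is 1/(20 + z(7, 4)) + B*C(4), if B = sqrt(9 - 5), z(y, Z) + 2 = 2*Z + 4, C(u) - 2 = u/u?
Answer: 181/30 ≈ 6.0333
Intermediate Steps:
C(u) = 3 (C(u) = 2 + u/u = 2 + 1 = 3)
z(y, Z) = 2 + 2*Z (z(y, Z) = -2 + (2*Z + 4) = -2 + (4 + 2*Z) = 2 + 2*Z)
B = 2 (B = sqrt(4) = 2)
1/(20 + z(7, 4)) + B*C(4) = 1/(20 + (2 + 2*4)) + 2*3 = 1/(20 + (2 + 8)) + 6 = 1/(20 + 10) + 6 = 1/30 + 6 = 181/30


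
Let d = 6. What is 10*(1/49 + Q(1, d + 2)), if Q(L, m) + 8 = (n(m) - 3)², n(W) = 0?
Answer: 500/49 ≈ 10.204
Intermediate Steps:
Q(L, m) = 1 (Q(L, m) = -8 + (0 - 3)² = -8 + (-3)² = -8 + 9 = 1)
10*(1/49 + Q(1, d + 2)) = 10*(1/49 + 1) = 10*(50/49) = 500/49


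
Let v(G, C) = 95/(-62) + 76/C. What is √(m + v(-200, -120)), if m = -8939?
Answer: I*√1933303530/465 ≈ 94.558*I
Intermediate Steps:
v(G, C) = -95/62 + 76/C (v(G, C) = 95*(-1/62) + 76/C = -95/62 + 76/C)
√(m + v(-200, -120)) = √(-8939 + (-95/62 + 76/(-120))) = √(-8939 + (-95/62 + 76*(-1/120))) = √(-8939 + (-95/62 - 19/30)) = √(-8939 - 1007/465) = √(-4157642/465) = I*√1933303530/465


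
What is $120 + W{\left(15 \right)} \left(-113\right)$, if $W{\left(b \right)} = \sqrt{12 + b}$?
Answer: $120 - 339 \sqrt{3} \approx -467.17$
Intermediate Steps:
$120 + W{\left(15 \right)} \left(-113\right) = 120 + \sqrt{12 + 15} \left(-113\right) = 120 + \sqrt{27} \left(-113\right) = 120 + 3 \sqrt{3} \left(-113\right) = 120 - 339 \sqrt{3}$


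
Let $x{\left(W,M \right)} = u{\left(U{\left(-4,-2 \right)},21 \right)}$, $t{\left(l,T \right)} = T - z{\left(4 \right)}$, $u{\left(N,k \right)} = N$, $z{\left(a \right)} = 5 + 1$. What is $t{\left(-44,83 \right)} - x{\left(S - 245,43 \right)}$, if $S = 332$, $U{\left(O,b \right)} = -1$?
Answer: $78$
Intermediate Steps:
$z{\left(a \right)} = 6$
$t{\left(l,T \right)} = -6 + T$ ($t{\left(l,T \right)} = T - 6 = -6 + T$)
$x{\left(W,M \right)} = -1$
$t{\left(-44,83 \right)} - x{\left(S - 245,43 \right)} = \left(-6 + 83\right) - -1 = 77 + 1 = 78$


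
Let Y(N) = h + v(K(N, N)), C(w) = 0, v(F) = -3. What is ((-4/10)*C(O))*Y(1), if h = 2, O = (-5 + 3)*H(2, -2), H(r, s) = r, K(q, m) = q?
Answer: 0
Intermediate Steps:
O = -4 (O = (-5 + 3)*2 = -2*2 = -4)
Y(N) = -1 (Y(N) = 2 - 3 = -1)
((-4/10)*C(O))*Y(1) = (-4/10*0)*(-1) = (-4*1/10*0)*(-1) = -2/5*0*(-1) = 0*(-1) = 0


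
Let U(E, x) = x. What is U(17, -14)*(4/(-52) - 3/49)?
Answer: 176/91 ≈ 1.9341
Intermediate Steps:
U(17, -14)*(4/(-52) - 3/49) = -14*(4/(-52) - 3/49) = -14*(4*(-1/52) - 3*1/49) = -14*(-1/13 - 3/49) = -14*(-88/637) = 176/91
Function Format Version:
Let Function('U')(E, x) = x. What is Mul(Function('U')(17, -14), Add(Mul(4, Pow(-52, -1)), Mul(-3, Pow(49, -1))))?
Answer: Rational(176, 91) ≈ 1.9341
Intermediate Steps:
Mul(Function('U')(17, -14), Add(Mul(4, Pow(-52, -1)), Mul(-3, Pow(49, -1)))) = Mul(-14, Add(Mul(4, Pow(-52, -1)), Mul(-3, Pow(49, -1)))) = Mul(-14, Add(Mul(4, Rational(-1, 52)), Mul(-3, Rational(1, 49)))) = Mul(-14, Add(Rational(-1, 13), Rational(-3, 49))) = Mul(-14, Rational(-88, 637)) = Rational(176, 91)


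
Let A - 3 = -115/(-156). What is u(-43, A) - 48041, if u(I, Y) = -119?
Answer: -48160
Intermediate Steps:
A = 583/156 (A = 3 - 115/(-156) = 3 - 115*(-1/156) = 3 + 115/156 = 583/156 ≈ 3.7372)
u(-43, A) - 48041 = -119 - 48041 = -48160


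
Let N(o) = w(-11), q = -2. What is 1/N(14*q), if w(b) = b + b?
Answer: -1/22 ≈ -0.045455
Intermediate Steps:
w(b) = 2*b
N(o) = -22 (N(o) = 2*(-11) = -22)
1/N(14*q) = 1/(-22) = -1/22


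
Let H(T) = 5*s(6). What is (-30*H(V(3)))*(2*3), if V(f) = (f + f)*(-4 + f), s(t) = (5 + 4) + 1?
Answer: -9000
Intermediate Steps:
s(t) = 10 (s(t) = 9 + 1 = 10)
V(f) = 2*f*(-4 + f) (V(f) = (2*f)*(-4 + f) = 2*f*(-4 + f))
H(T) = 50 (H(T) = 5*10 = 50)
(-30*H(V(3)))*(2*3) = (-30*50)*(2*3) = -1500*6 = -9000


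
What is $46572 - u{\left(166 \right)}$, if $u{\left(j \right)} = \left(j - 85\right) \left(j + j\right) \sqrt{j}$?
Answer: $46572 - 26892 \sqrt{166} \approx -2.9991 \cdot 10^{5}$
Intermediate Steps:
$u{\left(j \right)} = 2 j^{\frac{3}{2}} \left(-85 + j\right)$ ($u{\left(j \right)} = \left(-85 + j\right) 2 j \sqrt{j} = 2 j \left(-85 + j\right) \sqrt{j} = 2 j^{\frac{3}{2}} \left(-85 + j\right)$)
$46572 - u{\left(166 \right)} = 46572 - 2 \cdot 166^{\frac{3}{2}} \left(-85 + 166\right) = 46572 - 2 \cdot 166 \sqrt{166} \cdot 81 = 46572 - 26892 \sqrt{166}$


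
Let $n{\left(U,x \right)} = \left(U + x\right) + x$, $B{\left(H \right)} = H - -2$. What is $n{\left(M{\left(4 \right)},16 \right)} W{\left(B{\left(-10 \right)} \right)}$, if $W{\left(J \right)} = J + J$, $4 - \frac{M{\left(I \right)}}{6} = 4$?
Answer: $-512$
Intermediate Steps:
$B{\left(H \right)} = 2 + H$ ($B{\left(H \right)} = H + 2 = 2 + H$)
$M{\left(I \right)} = 0$ ($M{\left(I \right)} = 24 - 24 = 0$)
$n{\left(U,x \right)} = U + 2 x$
$W{\left(J \right)} = 2 J$
$n{\left(M{\left(4 \right)},16 \right)} W{\left(B{\left(-10 \right)} \right)} = \left(0 + 2 \cdot 16\right) 2 \left(2 - 10\right) = \left(0 + 32\right) 2 \left(-8\right) = 32 \left(-16\right) = -512$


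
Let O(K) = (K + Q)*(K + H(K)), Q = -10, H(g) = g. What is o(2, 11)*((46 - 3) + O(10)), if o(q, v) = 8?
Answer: 344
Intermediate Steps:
O(K) = 2*K*(-10 + K) (O(K) = (K - 10)*(K + K) = (-10 + K)*(2*K) = 2*K*(-10 + K))
o(2, 11)*((46 - 3) + O(10)) = 8*((46 - 3) + 2*10*(-10 + 10)) = 8*(43 + 2*10*0) = 8*(43 + 0) = 8*43 = 344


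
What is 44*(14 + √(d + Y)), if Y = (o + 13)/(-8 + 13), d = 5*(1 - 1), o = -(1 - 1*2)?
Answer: 616 + 44*√70/5 ≈ 689.63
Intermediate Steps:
o = 1 (o = -(1 - 2) = -1*(-1) = 1)
d = 0 (d = 5*0 = 0)
Y = 14/5 (Y = (1 + 13)/(-8 + 13) = 14/5 ≈ 2.8000)
44*(14 + √(d + Y)) = 44*(14 + √(0 + 14/5)) = 44*(14 + √(14/5)) = 44*(14 + √70/5) = 616 + 44*√70/5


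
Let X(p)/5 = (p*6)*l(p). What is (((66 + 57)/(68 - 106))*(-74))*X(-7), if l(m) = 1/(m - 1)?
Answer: 477855/76 ≈ 6287.6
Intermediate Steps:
l(m) = 1/(-1 + m)
X(p) = 30*p/(-1 + p) (X(p) = 5*((p*6)/(-1 + p)) = 5*((6*p)/(-1 + p)) = 5*(6*p/(-1 + p)) = 30*p/(-1 + p))
(((66 + 57)/(68 - 106))*(-74))*X(-7) = (((66 + 57)/(68 - 106))*(-74))*(30*(-7)/(-1 - 7)) = ((123/(-38))*(-74))*(30*(-7)/(-8)) = ((123*(-1/38))*(-74))*(30*(-7)*(-1/8)) = -123/38*(-74)*(105/4) = (4551/19)*(105/4) = 477855/76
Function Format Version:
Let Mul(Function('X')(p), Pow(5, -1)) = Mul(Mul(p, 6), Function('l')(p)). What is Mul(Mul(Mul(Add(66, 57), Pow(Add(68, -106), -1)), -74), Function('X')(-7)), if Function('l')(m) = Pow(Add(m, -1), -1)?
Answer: Rational(477855, 76) ≈ 6287.6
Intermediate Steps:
Function('l')(m) = Pow(Add(-1, m), -1)
Function('X')(p) = Mul(30, p, Pow(Add(-1, p), -1)) (Function('X')(p) = Mul(5, Mul(Mul(p, 6), Pow(Add(-1, p), -1))) = Mul(5, Mul(Mul(6, p), Pow(Add(-1, p), -1))) = Mul(5, Mul(6, p, Pow(Add(-1, p), -1))) = Mul(30, p, Pow(Add(-1, p), -1)))
Mul(Mul(Mul(Add(66, 57), Pow(Add(68, -106), -1)), -74), Function('X')(-7)) = Mul(Mul(Mul(Add(66, 57), Pow(Add(68, -106), -1)), -74), Mul(30, -7, Pow(Add(-1, -7), -1))) = Mul(Mul(Mul(123, Pow(-38, -1)), -74), Mul(30, -7, Pow(-8, -1))) = Mul(Mul(Mul(123, Rational(-1, 38)), -74), Mul(30, -7, Rational(-1, 8))) = Mul(Mul(Rational(-123, 38), -74), Rational(105, 4)) = Mul(Rational(4551, 19), Rational(105, 4)) = Rational(477855, 76)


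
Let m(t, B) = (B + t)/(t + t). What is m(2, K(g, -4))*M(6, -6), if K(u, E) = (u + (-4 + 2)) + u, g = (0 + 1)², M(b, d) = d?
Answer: -3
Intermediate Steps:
g = 1 (g = 1² = 1)
K(u, E) = -2 + 2*u (K(u, E) = (u - 2) + u = (-2 + u) + u = -2 + 2*u)
m(t, B) = (B + t)/(2*t) (m(t, B) = (B + t)/((2*t)) = (B + t)*(1/(2*t)) = (B + t)/(2*t))
m(2, K(g, -4))*M(6, -6) = ((½)*((-2 + 2*1) + 2)/2)*(-6) = ((½)*(½)*((-2 + 2) + 2))*(-6) = ((½)*(½)*(0 + 2))*(-6) = ((½)*(½)*2)*(-6) = (½)*(-6) = -3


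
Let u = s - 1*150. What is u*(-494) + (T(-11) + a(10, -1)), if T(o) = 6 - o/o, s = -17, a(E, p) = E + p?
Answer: 82512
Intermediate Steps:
T(o) = 5 (T(o) = 6 - 1*1 = 6 - 1 = 5)
u = -167 (u = -17 - 1*150 = -17 - 150 = -167)
u*(-494) + (T(-11) + a(10, -1)) = -167*(-494) + (5 + (10 - 1)) = 82498 + (5 + 9) = 82498 + 14 = 82512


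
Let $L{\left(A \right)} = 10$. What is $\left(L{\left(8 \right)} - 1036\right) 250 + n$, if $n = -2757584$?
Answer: $-3014084$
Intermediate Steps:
$\left(L{\left(8 \right)} - 1036\right) 250 + n = \left(10 - 1036\right) 250 - 2757584 = \left(-1026\right) 250 - 2757584 = -256500 - 2757584 = -3014084$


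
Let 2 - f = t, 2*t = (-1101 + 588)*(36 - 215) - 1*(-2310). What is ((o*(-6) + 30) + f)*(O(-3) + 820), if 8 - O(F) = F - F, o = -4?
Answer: -38926350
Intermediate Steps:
t = 94137/2 (t = ((-1101 + 588)*(36 - 215) - 1*(-2310))/2 = (-513*(-179) + 2310)/2 = (91827 + 2310)/2 = (½)*94137 = 94137/2 ≈ 47069.)
f = -94133/2 (f = 2 - 1*94137/2 = 2 - 94137/2 = -94133/2 ≈ -47067.)
O(F) = 8 (O(F) = 8 - (F - F) = 8 - 1*0 = 8 + 0 = 8)
((o*(-6) + 30) + f)*(O(-3) + 820) = ((-4*(-6) + 30) - 94133/2)*(8 + 820) = ((24 + 30) - 94133/2)*828 = (54 - 94133/2)*828 = -94025/2*828 = -38926350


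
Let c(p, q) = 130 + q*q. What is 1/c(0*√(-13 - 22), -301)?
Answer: 1/90731 ≈ 1.1022e-5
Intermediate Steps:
c(p, q) = 130 + q²
1/c(0*√(-13 - 22), -301) = 1/(130 + (-301)²) = 1/(130 + 90601) = 1/90731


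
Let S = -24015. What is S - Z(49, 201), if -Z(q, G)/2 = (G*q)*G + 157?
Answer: 3935597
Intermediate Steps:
Z(q, G) = -314 - 2*q*G² (Z(q, G) = -2*((G*q)*G + 157) = -2*(q*G² + 157) = -2*(157 + q*G²) = -314 - 2*q*G²)
S - Z(49, 201) = -24015 - (-314 - 2*49*201²) = -24015 - (-314 - 2*49*40401) = -24015 - (-314 - 3959298) = -24015 - 1*(-3959612) = -24015 + 3959612 = 3935597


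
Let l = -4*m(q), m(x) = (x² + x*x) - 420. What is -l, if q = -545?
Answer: 2374520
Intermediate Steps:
m(x) = -420 + 2*x² (m(x) = (x² + x²) - 420 = 2*x² - 420 = -420 + 2*x²)
l = -2374520 (l = -4*(-420 + 2*(-545)²) = -4*(-420 + 2*297025) = -4*(-420 + 594050) = -4*593630 = -2374520)
-l = -1*(-2374520) = 2374520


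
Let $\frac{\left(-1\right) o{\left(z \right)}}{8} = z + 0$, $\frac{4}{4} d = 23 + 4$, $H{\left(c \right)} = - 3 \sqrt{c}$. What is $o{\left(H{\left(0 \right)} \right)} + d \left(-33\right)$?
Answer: $-891$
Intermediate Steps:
$d = 27$ ($d = 23 + 4 = 27$)
$o{\left(z \right)} = - 8 z$ ($o{\left(z \right)} = - 8 \left(z + 0\right) = - 8 z$)
$o{\left(H{\left(0 \right)} \right)} + d \left(-33\right) = - 8 \left(- 3 \sqrt{0}\right) + 27 \left(-33\right) = - 8 \left(\left(-3\right) 0\right) - 891 = \left(-8\right) 0 - 891 = 0 - 891 = -891$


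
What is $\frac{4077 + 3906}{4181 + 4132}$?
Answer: $\frac{2661}{2771} \approx 0.9603$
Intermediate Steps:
$\frac{4077 + 3906}{4181 + 4132} = \frac{7983}{8313} = 7983 \cdot \frac{1}{8313} = \frac{2661}{2771}$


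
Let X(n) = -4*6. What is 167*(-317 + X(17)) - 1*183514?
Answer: -240461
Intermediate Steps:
X(n) = -24
167*(-317 + X(17)) - 1*183514 = 167*(-317 - 24) - 1*183514 = 167*(-341) - 183514 = -56947 - 183514 = -240461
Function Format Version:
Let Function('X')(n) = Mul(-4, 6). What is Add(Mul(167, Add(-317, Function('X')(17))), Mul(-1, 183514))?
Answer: -240461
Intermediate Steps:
Function('X')(n) = -24
Add(Mul(167, Add(-317, Function('X')(17))), Mul(-1, 183514)) = Add(Mul(167, Add(-317, -24)), Mul(-1, 183514)) = Add(Mul(167, -341), -183514) = Add(-56947, -183514) = -240461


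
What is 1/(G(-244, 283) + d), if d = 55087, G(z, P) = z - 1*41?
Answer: 1/54802 ≈ 1.8248e-5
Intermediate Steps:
G(z, P) = -41 + z (G(z, P) = z - 41 = -41 + z)
1/(G(-244, 283) + d) = 1/((-41 - 244) + 55087) = 1/(-285 + 55087) = 1/54802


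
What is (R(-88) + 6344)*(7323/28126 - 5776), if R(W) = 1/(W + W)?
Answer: -181380683057979/4950176 ≈ -3.6641e+7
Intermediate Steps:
R(W) = 1/(2*W)
(R(-88) + 6344)*(7323/28126 - 5776) = ((½)/(-88) + 6344)*(7323/28126 - 5776) = ((½)*(-1/88) + 6344)*(7323*(1/28126) - 5776) = (-1/176 + 6344)*(7323/28126 - 5776) = (1116543/176)*(-162448453/28126) = -181380683057979/4950176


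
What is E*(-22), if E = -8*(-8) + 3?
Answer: -1474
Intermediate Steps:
E = 67 (E = 64 + 3 = 67)
E*(-22) = 67*(-22) = -1474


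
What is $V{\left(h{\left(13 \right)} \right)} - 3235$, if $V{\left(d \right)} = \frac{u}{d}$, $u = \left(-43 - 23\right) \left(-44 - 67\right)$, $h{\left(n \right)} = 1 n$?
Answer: $- \frac{34729}{13} \approx -2671.5$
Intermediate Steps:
$h{\left(n \right)} = n$
$u = 7326$ ($u = \left(-66\right) \left(-111\right) = 7326$)
$V{\left(d \right)} = \frac{7326}{d}$
$V{\left(h{\left(13 \right)} \right)} - 3235 = \frac{7326}{13} - 3235 = - \frac{34729}{13}$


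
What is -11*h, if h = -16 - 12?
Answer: 308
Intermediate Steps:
h = -28
-11*h = -11*(-28) = 308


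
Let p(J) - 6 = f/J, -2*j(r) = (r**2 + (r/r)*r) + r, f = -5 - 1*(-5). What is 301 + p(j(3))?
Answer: 307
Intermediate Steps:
f = 0 (f = -5 + 5 = 0)
j(r) = -r - r**2/2 (j(r) = -((r**2 + (r/r)*r) + r)/2 = -((r**2 + 1*r) + r)/2 = -((r**2 + r) + r)/2 = -((r + r**2) + r)/2 = -(r**2 + 2*r)/2 = -r - r**2/2)
p(J) = 6 (p(J) = 6 + 0/J = 6 + 0 = 6)
301 + p(j(3)) = 301 + 6 = 307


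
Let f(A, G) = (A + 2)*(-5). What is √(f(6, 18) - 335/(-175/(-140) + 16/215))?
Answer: 2*I*√21165/17 ≈ 17.116*I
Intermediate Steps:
f(A, G) = -10 - 5*A (f(A, G) = (2 + A)*(-5) = -10 - 5*A)
√(f(6, 18) - 335/(-175/(-140) + 16/215)) = √((-10 - 5*6) - 335/(-175/(-140) + 16/215)) = √((-10 - 30) - 335/(-175*(-1/140) + 16*(1/215))) = √(-40 - 335/(5/4 + 16/215)) = √(-40 - 335/1139/860) = √(-40 - 335*860/1139) = √(-40 - 4300/17) = √(-4980/17) = 2*I*√21165/17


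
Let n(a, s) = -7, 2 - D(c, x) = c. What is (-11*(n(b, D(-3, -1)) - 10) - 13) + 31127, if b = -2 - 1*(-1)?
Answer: 31301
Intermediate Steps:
b = -1 (b = -2 + 1 = -1)
D(c, x) = 2 - c
(-11*(n(b, D(-3, -1)) - 10) - 13) + 31127 = (-11*(-7 - 10) - 13) + 31127 = (-11*(-17) - 13) + 31127 = (187 - 13) + 31127 = 174 + 31127 = 31301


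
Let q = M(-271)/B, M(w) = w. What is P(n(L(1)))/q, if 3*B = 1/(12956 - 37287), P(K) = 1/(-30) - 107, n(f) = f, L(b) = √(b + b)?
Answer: -3211/593433090 ≈ -5.4109e-6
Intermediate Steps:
L(b) = √2*√b (L(b) = √(2*b) = √2*√b)
P(K) = -3211/30 (P(K) = -1/30 - 107 = -3211/30)
B = -1/72993 (B = 1/(3*(12956 - 37287)) = (⅓)/(-24331) = (⅓)*(-1/24331) = -1/72993 ≈ -1.3700e-5)
q = 19781103 (q = -271/(-1/72993) = -271*(-72993) = 19781103)
P(n(L(1)))/q = -3211/30/19781103 = -3211/30*1/19781103 = -3211/593433090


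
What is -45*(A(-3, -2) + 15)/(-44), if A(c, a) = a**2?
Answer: 855/44 ≈ 19.432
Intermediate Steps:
-45*(A(-3, -2) + 15)/(-44) = -45*((-2)**2 + 15)/(-44) = -45*(4 + 15)*(-1/44) = -45*19*(-1/44) = -855*(-1/44) = 855/44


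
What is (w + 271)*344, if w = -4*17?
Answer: 69832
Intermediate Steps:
w = -68
(w + 271)*344 = (-68 + 271)*344 = 203*344 = 69832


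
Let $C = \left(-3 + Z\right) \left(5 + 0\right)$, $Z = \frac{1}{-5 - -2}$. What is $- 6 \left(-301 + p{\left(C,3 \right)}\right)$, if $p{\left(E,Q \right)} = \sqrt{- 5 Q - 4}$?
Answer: $1806 - 6 i \sqrt{19} \approx 1806.0 - 26.153 i$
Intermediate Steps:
$Z = - \frac{1}{3}$ ($Z = \frac{1}{-5 + 2} = \frac{1}{-3} = - \frac{1}{3} \approx -0.33333$)
$C = - \frac{50}{3}$ ($C = \left(-3 - \frac{1}{3}\right) \left(5 + 0\right) = \left(- \frac{10}{3}\right) 5 = - \frac{50}{3} \approx -16.667$)
$p{\left(E,Q \right)} = \sqrt{-4 - 5 Q}$
$- 6 \left(-301 + p{\left(C,3 \right)}\right) = - 6 \left(-301 + \sqrt{-4 - 15}\right) = - 6 \left(-301 + \sqrt{-19}\right) = - 6 \left(-301 + i \sqrt{19}\right) = 1806 - 6 i \sqrt{19}$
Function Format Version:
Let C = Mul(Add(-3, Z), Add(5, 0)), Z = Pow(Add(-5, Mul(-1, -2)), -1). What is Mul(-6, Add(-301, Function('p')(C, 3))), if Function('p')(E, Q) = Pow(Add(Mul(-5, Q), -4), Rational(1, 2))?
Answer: Add(1806, Mul(-6, I, Pow(19, Rational(1, 2)))) ≈ Add(1806.0, Mul(-26.153, I))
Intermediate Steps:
Z = Rational(-1, 3) (Z = Pow(Add(-5, 2), -1) = Pow(-3, -1) = Rational(-1, 3) ≈ -0.33333)
C = Rational(-50, 3) (C = Mul(Add(-3, Rational(-1, 3)), Add(5, 0)) = Mul(Rational(-10, 3), 5) = Rational(-50, 3) ≈ -16.667)
Function('p')(E, Q) = Pow(Add(-4, Mul(-5, Q)), Rational(1, 2))
Mul(-6, Add(-301, Function('p')(C, 3))) = Mul(-6, Add(-301, Pow(Add(-4, Mul(-5, 3)), Rational(1, 2)))) = Mul(-6, Add(-301, Pow(Add(-4, -15), Rational(1, 2)))) = Mul(-6, Add(-301, Pow(-19, Rational(1, 2)))) = Mul(-6, Add(-301, Mul(I, Pow(19, Rational(1, 2))))) = Add(1806, Mul(-6, I, Pow(19, Rational(1, 2))))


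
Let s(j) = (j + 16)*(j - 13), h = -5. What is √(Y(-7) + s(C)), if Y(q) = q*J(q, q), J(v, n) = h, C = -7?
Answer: I*√145 ≈ 12.042*I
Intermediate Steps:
J(v, n) = -5
s(j) = (-13 + j)*(16 + j) (s(j) = (16 + j)*(-13 + j) = (-13 + j)*(16 + j))
Y(q) = -5*q (Y(q) = q*(-5) = -5*q)
√(Y(-7) + s(C)) = √(-5*(-7) + (-208 + (-7)² + 3*(-7))) = √(35 + (-208 + 49 - 21)) = √(35 - 180) = √(-145) = I*√145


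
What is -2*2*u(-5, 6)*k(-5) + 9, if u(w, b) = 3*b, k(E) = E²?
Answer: -1791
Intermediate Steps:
-2*2*u(-5, 6)*k(-5) + 9 = -2*2*(3*6)*(-5)² + 9 = -2*2*18*25 + 9 = -72*25 + 9 = -2*900 + 9 = -1800 + 9 = -1791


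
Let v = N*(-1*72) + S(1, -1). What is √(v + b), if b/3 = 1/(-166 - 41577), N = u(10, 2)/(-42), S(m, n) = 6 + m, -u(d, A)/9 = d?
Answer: I*√74411066366/22477 ≈ 12.136*I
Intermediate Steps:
u(d, A) = -9*d
N = 15/7 (N = -9*10/(-42) = -90*(-1/42) = 15/7 ≈ 2.1429)
v = -1031/7 (v = 15*(-1*72)/7 + (6 + 1) = (15/7)*(-72) + 7 = -1080/7 + 7 = -1031/7 ≈ -147.29)
b = -3/41743 (b = 3/(-166 - 41577) = 3/(-41743) = 3*(-1/41743) = -3/41743 ≈ -7.1868e-5)
√(v + b) = √(-1031/7 - 3/41743) = √(-43037054/292201) = I*√74411066366/22477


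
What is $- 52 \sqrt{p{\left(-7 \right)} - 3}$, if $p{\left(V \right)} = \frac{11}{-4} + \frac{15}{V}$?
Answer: $- \frac{26 i \sqrt{1547}}{7} \approx - 146.09 i$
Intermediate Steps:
$p{\left(V \right)} = - \frac{11}{4} + \frac{15}{V}$ ($p{\left(V \right)} = 11 \left(- \frac{1}{4}\right) + \frac{15}{V} = - \frac{11}{4} + \frac{15}{V}$)
$- 52 \sqrt{p{\left(-7 \right)} - 3} = - 52 \sqrt{\left(- \frac{11}{4} + \frac{15}{-7}\right) - 3} = - 52 \sqrt{\left(- \frac{11}{4} + 15 \left(- \frac{1}{7}\right)\right) - 3} = - 52 \sqrt{\left(- \frac{11}{4} - \frac{15}{7}\right) - 3} = - 52 \sqrt{- \frac{137}{28} - 3} = - 52 \sqrt{- \frac{221}{28}} = - 52 \frac{i \sqrt{1547}}{14} = - \frac{26 i \sqrt{1547}}{7}$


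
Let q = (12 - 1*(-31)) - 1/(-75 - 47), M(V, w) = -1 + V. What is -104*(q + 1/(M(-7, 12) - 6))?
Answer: -1906736/427 ≈ -4465.4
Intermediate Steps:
q = 5247/122 (q = (12 + 31) - 1/(-122) = 43 - 1*(-1/122) = 43 + 1/122 = 5247/122 ≈ 43.008)
-104*(q + 1/(M(-7, 12) - 6)) = -104*(5247/122 + 1/((-1 - 7) - 6)) = -104*(5247/122 + 1/(-8 - 6)) = -104*(5247/122 + 1/(-14)) = -104*(5247/122 - 1/14) = -104*18334/427 = -1906736/427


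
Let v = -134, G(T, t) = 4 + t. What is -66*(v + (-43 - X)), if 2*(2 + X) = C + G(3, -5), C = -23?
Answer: 10758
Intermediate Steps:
X = -14 (X = -2 + (-23 + (4 - 5))/2 = -2 + (-23 - 1)/2 = -2 + (½)*(-24) = -2 - 12 = -14)
-66*(v + (-43 - X)) = -66*(-134 + (-43 - 1*(-14))) = -66*(-134 + (-43 + 14)) = -66*(-134 - 29) = -66*(-163) = 10758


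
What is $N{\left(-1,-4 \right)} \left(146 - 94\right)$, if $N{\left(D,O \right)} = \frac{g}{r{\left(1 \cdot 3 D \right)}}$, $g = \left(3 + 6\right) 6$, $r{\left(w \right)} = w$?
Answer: $-936$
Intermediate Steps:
$g = 54$ ($g = 9 \cdot 6 = 54$)
$N{\left(D,O \right)} = \frac{18}{D}$ ($N{\left(D,O \right)} = \frac{54}{1 \cdot 3 D} = \frac{54}{3 D} = 54 \frac{1}{3 D} = \frac{18}{D}$)
$N{\left(-1,-4 \right)} \left(146 - 94\right) = \frac{18}{-1} \left(146 - 94\right) = 18 \left(-1\right) 52 = \left(-18\right) 52 = -936$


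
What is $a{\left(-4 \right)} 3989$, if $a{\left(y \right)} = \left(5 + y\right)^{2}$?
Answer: $3989$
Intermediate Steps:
$a{\left(-4 \right)} 3989 = \left(5 - 4\right)^{2} \cdot 3989 = 1^{2} \cdot 3989 = 1 \cdot 3989 = 3989$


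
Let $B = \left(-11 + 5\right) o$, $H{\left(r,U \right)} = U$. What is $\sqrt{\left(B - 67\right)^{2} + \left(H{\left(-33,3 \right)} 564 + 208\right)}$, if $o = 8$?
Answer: $55 \sqrt{5} \approx 122.98$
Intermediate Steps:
$B = -48$ ($B = \left(-11 + 5\right) 8 = \left(-6\right) 8 = -48$)
$\sqrt{\left(B - 67\right)^{2} + \left(H{\left(-33,3 \right)} 564 + 208\right)} = \sqrt{\left(-48 - 67\right)^{2} + \left(3 \cdot 564 + 208\right)} = \sqrt{\left(-115\right)^{2} + \left(1692 + 208\right)} = \sqrt{13225 + 1900} = \sqrt{15125} = 55 \sqrt{5}$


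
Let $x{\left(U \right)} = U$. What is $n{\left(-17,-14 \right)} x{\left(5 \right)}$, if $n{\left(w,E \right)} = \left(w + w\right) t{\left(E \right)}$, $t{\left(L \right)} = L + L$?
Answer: $4760$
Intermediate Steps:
$t{\left(L \right)} = 2 L$
$n{\left(w,E \right)} = 4 E w$ ($n{\left(w,E \right)} = \left(w + w\right) 2 E = 2 w 2 E = 4 E w$)
$n{\left(-17,-14 \right)} x{\left(5 \right)} = 4 \left(-14\right) \left(-17\right) 5 = 952 \cdot 5 = 4760$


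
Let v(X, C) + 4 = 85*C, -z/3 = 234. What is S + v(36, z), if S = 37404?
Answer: -22270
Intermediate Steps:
z = -702 (z = -3*234 = -702)
v(X, C) = -4 + 85*C
S + v(36, z) = 37404 + (-4 + 85*(-702)) = 37404 + (-4 - 59670) = 37404 - 59674 = -22270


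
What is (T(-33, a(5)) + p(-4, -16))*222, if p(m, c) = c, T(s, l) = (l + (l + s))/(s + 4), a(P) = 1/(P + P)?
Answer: -478632/145 ≈ -3300.9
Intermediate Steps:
a(P) = 1/(2*P)
T(s, l) = (s + 2*l)/(4 + s)
(T(-33, a(5)) + p(-4, -16))*222 = ((-33 + 2*((½)/5))/(4 - 33) - 16)*222 = ((-33 + 2*((½)*(⅕)))/(-29) - 16)*222 = (-(-33 + 2*(⅒))/29 - 16)*222 = (-(-33 + ⅕)/29 - 16)*222 = (-1/29*(-164/5) - 16)*222 = (164/145 - 16)*222 = -2156/145*222 = -478632/145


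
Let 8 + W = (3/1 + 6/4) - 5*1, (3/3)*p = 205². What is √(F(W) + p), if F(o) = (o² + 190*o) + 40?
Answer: 19*√449/2 ≈ 201.30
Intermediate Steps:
p = 42025 (p = 205² = 42025)
W = -17/2 (W = -8 + ((3/1 + 6/4) - 5*1) = -8 + ((3*1 + 6*(¼)) - 5) = -8 + ((3 + 3/2) - 5) = -8 + (9/2 - 5) = -8 - ½ = -17/2 ≈ -8.5000)
F(o) = 40 + o² + 190*o
√(F(W) + p) = √((40 + (-17/2)² + 190*(-17/2)) + 42025) = √((40 + 289/4 - 1615) + 42025) = √(-6011/4 + 42025) = √(162089/4) = 19*√449/2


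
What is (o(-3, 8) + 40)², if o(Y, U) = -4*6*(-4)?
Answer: 18496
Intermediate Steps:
o(Y, U) = 96 (o(Y, U) = -24*(-4) = 96)
(o(-3, 8) + 40)² = (96 + 40)² = 136² = 18496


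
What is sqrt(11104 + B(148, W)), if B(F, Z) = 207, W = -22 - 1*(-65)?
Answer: sqrt(11311) ≈ 106.35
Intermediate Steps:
W = 43 (W = -22 + 65 = 43)
sqrt(11104 + B(148, W)) = sqrt(11104 + 207) = sqrt(11311)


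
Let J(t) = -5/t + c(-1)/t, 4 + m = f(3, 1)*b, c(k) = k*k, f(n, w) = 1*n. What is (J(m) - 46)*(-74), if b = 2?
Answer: 3552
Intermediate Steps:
f(n, w) = n
c(k) = k²
m = 2 (m = -4 + 3*2 = -4 + 6 = 2)
J(t) = -4/t (J(t) = -5/t + (-1)²/t = -5/t + 1/t = -4/t)
(J(m) - 46)*(-74) = (-4/2 - 46)*(-74) = (-4*½ - 46)*(-74) = (-2 - 46)*(-74) = -48*(-74) = 3552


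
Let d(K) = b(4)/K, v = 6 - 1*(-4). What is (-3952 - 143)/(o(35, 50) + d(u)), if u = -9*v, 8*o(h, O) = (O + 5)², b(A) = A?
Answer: -1474200/136109 ≈ -10.831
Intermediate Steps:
v = 10 (v = 6 + 4 = 10)
o(h, O) = (5 + O)²/8 (o(h, O) = (O + 5)²/8 = (5 + O)²/8)
u = -90 (u = -9*10 = -90)
d(K) = 4/K
(-3952 - 143)/(o(35, 50) + d(u)) = (-3952 - 143)/((5 + 50)²/8 + 4/(-90)) = -4095/((⅛)*55² + 4*(-1/90)) = -4095/((⅛)*3025 - 2/45) = -4095/(3025/8 - 2/45) = -4095/136109/360 = -4095*360/136109 = -1474200/136109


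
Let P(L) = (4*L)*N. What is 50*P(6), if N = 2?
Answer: 2400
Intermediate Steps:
P(L) = 8*L (P(L) = (4*L)*2 = 8*L)
50*P(6) = 50*(8*6) = 50*48 = 2400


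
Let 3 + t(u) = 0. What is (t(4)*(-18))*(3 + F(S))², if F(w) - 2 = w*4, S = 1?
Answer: 4374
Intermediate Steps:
t(u) = -3 (t(u) = -3 + 0 = -3)
F(w) = 2 + 4*w (F(w) = 2 + w*4 = 2 + 4*w)
(t(4)*(-18))*(3 + F(S))² = (-3*(-18))*(3 + (2 + 4*1))² = 54*(3 + (2 + 4))² = 54*(3 + 6)² = 54*9² = 54*81 = 4374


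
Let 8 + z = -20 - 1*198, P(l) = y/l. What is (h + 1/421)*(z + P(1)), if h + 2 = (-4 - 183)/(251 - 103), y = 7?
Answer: 44499705/62308 ≈ 714.19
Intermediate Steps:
P(l) = 7/l
z = -226 (z = -8 + (-20 - 1*198) = -8 + (-20 - 198) = -8 - 218 = -226)
h = -483/148 (h = -2 + (-4 - 183)/(251 - 103) = -2 - 187/148 = -483/148 ≈ -3.2635)
(h + 1/421)*(z + P(1)) = (-483/148 + 1/421)*(-226 + 7/1) = (-483/148 + 1/421)*(-226 + 7*1) = -203195*(-226 + 7)/62308 = -203195/62308*(-219) = 44499705/62308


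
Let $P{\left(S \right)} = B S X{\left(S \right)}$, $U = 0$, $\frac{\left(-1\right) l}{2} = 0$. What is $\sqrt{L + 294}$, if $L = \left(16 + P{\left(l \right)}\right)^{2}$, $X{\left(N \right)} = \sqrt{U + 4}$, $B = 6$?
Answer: $5 \sqrt{22} \approx 23.452$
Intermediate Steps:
$l = 0$ ($l = \left(-2\right) 0 = 0$)
$X{\left(N \right)} = 2$ ($X{\left(N \right)} = \sqrt{0 + 4} = \sqrt{4} = 2$)
$P{\left(S \right)} = 12 S$ ($P{\left(S \right)} = 6 S 2 = 12 S$)
$L = 256$ ($L = \left(16 + 12 \cdot 0\right)^{2} = \left(16 + 0\right)^{2} = 16^{2} = 256$)
$\sqrt{L + 294} = \sqrt{256 + 294} = \sqrt{550} = 5 \sqrt{22}$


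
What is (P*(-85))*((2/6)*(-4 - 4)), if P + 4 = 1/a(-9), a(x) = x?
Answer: -25160/27 ≈ -931.85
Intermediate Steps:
P = -37/9 (P = -4 + 1/(-9) = -4 - ⅑ = -37/9 ≈ -4.1111)
(P*(-85))*((2/6)*(-4 - 4)) = (-37/9*(-85))*((2/6)*(-4 - 4)) = 3145*((2*(⅙))*(-8))/9 = 3145*((⅓)*(-8))/9 = (3145/9)*(-8/3) = -25160/27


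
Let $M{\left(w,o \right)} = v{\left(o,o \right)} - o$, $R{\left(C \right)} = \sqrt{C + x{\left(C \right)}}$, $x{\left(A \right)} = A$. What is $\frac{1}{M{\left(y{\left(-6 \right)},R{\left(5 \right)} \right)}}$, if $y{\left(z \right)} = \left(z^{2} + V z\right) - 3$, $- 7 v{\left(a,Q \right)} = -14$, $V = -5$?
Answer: $- \frac{1}{3} - \frac{\sqrt{10}}{6} \approx -0.86038$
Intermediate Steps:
$v{\left(a,Q \right)} = 2$ ($v{\left(a,Q \right)} = \left(- \frac{1}{7}\right) \left(-14\right) = 2$)
$y{\left(z \right)} = -3 + z^{2} - 5 z$ ($y{\left(z \right)} = \left(z^{2} - 5 z\right) - 3 = -3 + z^{2} - 5 z$)
$R{\left(C \right)} = \sqrt{2} \sqrt{C}$ ($R{\left(C \right)} = \sqrt{C + C} = \sqrt{2 C} = \sqrt{2} \sqrt{C}$)
$M{\left(w,o \right)} = 2 - o$
$\frac{1}{M{\left(y{\left(-6 \right)},R{\left(5 \right)} \right)}} = \frac{1}{2 - \sqrt{2} \sqrt{5}} = \frac{1}{2 - \sqrt{10}}$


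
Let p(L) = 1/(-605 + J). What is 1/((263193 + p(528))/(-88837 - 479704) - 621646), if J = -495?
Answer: -625395100/388774651846899 ≈ -1.6086e-6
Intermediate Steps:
p(L) = -1/1100 (p(L) = 1/(-605 - 495) = 1/(-1100) = -1/1100)
1/((263193 + p(528))/(-88837 - 479704) - 621646) = 1/((263193 - 1/1100)/(-88837 - 479704) - 621646) = 1/((289512299/1100)/(-568541) - 621646) = 1/((289512299/1100)*(-1/568541) - 621646) = 1/(-289512299/625395100 - 621646) = 1/(-388774651846899/625395100) = -625395100/388774651846899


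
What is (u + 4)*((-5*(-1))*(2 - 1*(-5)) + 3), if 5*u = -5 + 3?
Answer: 684/5 ≈ 136.80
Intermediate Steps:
u = -⅖ (u = (-5 + 3)/5 = (⅕)*(-2) = -⅖ ≈ -0.40000)
(u + 4)*((-5*(-1))*(2 - 1*(-5)) + 3) = (-⅖ + 4)*((-5*(-1))*(2 - 1*(-5)) + 3) = 18*(5*(2 + 5) + 3)/5 = 18*(5*7 + 3)/5 = 18*(35 + 3)/5 = (18/5)*38 = 684/5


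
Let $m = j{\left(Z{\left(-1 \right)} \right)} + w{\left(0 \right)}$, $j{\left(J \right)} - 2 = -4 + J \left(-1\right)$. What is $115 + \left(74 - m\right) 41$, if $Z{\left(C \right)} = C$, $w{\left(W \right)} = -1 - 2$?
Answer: $3313$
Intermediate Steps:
$w{\left(W \right)} = -3$
$j{\left(J \right)} = -2 - J$ ($j{\left(J \right)} = 2 + \left(-4 + J \left(-1\right)\right) = 2 - \left(4 + J\right) = -2 - J$)
$m = -4$ ($m = \left(-2 - -1\right) - 3 = \left(-2 + 1\right) - 3 = -1 - 3 = -4$)
$115 + \left(74 - m\right) 41 = 115 + \left(74 - -4\right) 41 = 115 + \left(74 + 4\right) 41 = 115 + 78 \cdot 41 = 115 + 3198 = 3313$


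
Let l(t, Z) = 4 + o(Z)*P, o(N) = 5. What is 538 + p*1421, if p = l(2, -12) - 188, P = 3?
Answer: -239611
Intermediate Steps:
l(t, Z) = 19 (l(t, Z) = 4 + 5*3 = 4 + 15 = 19)
p = -169 (p = 19 - 188 = -169)
538 + p*1421 = 538 - 169*1421 = 538 - 240149 = -239611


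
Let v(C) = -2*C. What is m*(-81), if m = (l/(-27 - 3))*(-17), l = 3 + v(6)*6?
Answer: 31671/10 ≈ 3167.1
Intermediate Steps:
l = -69 (l = 3 - 2*6*6 = 3 - 12*6 = 3 - 72 = -69)
m = -391/10 (m = -69/(-27 - 3)*(-17) = -69/(-30)*(-17) = -69*(-1/30)*(-17) = (23/10)*(-17) = -391/10 ≈ -39.100)
m*(-81) = -391/10*(-81) = 31671/10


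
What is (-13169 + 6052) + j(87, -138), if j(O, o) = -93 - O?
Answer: -7297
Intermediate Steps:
(-13169 + 6052) + j(87, -138) = (-13169 + 6052) + (-93 - 1*87) = -7117 + (-93 - 87) = -7117 - 180 = -7297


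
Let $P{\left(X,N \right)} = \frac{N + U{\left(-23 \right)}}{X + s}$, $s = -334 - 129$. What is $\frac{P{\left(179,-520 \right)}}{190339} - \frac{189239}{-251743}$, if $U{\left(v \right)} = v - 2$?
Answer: $\frac{10229692813899}{13608289089068} \approx 0.75173$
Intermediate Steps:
$s = -463$ ($s = -334 - 129 = -463$)
$U{\left(v \right)} = -2 + v$ ($U{\left(v \right)} = v - 2 = -2 + v$)
$P{\left(X,N \right)} = \frac{-25 + N}{-463 + X}$ ($P{\left(X,N \right)} = \frac{N - 25}{X - 463} = \frac{N - 25}{-463 + X} = \frac{-25 + N}{-463 + X}$)
$\frac{P{\left(179,-520 \right)}}{190339} - \frac{189239}{-251743} = \frac{\frac{1}{-463 + 179} \left(-25 - 520\right)}{190339} - \frac{189239}{-251743} = \frac{1}{-284} \left(-545\right) \frac{1}{190339} - - \frac{189239}{251743} = \left(- \frac{1}{284}\right) \left(-545\right) \frac{1}{190339} + \frac{189239}{251743} = \frac{545}{284} \cdot \frac{1}{190339} + \frac{189239}{251743} = \frac{545}{54056276} + \frac{189239}{251743} = \frac{10229692813899}{13608289089068}$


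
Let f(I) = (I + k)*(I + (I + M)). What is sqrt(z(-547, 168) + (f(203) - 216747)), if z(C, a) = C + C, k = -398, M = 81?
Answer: I*sqrt(312806) ≈ 559.29*I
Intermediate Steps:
z(C, a) = 2*C
f(I) = (-398 + I)*(81 + 2*I) (f(I) = (I - 398)*(I + (I + 81)) = (-398 + I)*(I + (81 + I)) = (-398 + I)*(81 + 2*I))
sqrt(z(-547, 168) + (f(203) - 216747)) = sqrt(2*(-547) + ((-32238 - 715*203 + 2*203**2) - 216747)) = sqrt(-1094 + ((-32238 - 145145 + 2*41209) - 216747)) = sqrt(-1094 + ((-32238 - 145145 + 82418) - 216747)) = sqrt(-1094 + (-94965 - 216747)) = sqrt(-1094 - 311712) = sqrt(-312806) = I*sqrt(312806)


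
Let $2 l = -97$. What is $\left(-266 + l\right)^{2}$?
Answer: $\frac{395641}{4} \approx 98910.0$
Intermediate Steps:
$l = - \frac{97}{2}$ ($l = \frac{1}{2} \left(-97\right) = - \frac{97}{2} \approx -48.5$)
$\left(-266 + l\right)^{2} = \left(-266 - \frac{97}{2}\right)^{2} = \left(- \frac{629}{2}\right)^{2} = \frac{395641}{4}$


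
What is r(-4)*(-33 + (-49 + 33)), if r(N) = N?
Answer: 196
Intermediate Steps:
r(-4)*(-33 + (-49 + 33)) = -4*(-33 + (-49 + 33)) = -4*(-33 - 16) = -4*(-49) = 196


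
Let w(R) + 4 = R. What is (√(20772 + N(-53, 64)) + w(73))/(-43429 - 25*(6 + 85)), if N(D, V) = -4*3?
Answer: -69/45704 - √5190/22852 ≈ -0.0046622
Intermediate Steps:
w(R) = -4 + R
N(D, V) = -12
(√(20772 + N(-53, 64)) + w(73))/(-43429 - 25*(6 + 85)) = (√(20772 - 12) + (-4 + 73))/(-43429 - 25*(6 + 85)) = (√20760 + 69)/(-43429 - 25*91) = (2*√5190 + 69)/(-43429 - 2275) = (69 + 2*√5190)/(-45704) = (69 + 2*√5190)*(-1/45704) = -69/45704 - √5190/22852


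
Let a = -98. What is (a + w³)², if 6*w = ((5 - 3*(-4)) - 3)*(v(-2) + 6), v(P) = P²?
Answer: 115840845316/729 ≈ 1.5890e+8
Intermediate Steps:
w = 70/3 (w = (((5 - 3*(-4)) - 3)*((-2)² + 6))/6 = (((5 + 12) - 3)*(4 + 6))/6 = ((17 - 3)*10)/6 = (14*10)/6 = (⅙)*140 = 70/3 ≈ 23.333)
(a + w³)² = (-98 + (70/3)³)² = (-98 + 343000/27)² = (340354/27)² = 115840845316/729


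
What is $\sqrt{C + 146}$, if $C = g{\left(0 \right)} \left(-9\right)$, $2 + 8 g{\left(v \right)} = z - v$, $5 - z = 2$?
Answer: $\frac{\sqrt{2318}}{4} \approx 12.036$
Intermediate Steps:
$z = 3$ ($z = 5 - 2 = 3$)
$g{\left(v \right)} = \frac{1}{8} - \frac{v}{8}$ ($g{\left(v \right)} = - \frac{1}{4} + \frac{3 - v}{8} = - \frac{1}{4} - \left(- \frac{3}{8} + \frac{v}{8}\right) = \frac{1}{8} - \frac{v}{8}$)
$C = - \frac{9}{8}$ ($C = \left(\frac{1}{8} - 0\right) \left(-9\right) = \left(\frac{1}{8} + 0\right) \left(-9\right) = \frac{1}{8} \left(-9\right) = - \frac{9}{8} \approx -1.125$)
$\sqrt{C + 146} = \sqrt{- \frac{9}{8} + 146} = \sqrt{\frac{1159}{8}} = \frac{\sqrt{2318}}{4}$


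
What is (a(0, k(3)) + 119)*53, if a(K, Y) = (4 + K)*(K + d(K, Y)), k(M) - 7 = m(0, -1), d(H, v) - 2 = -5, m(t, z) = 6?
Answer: 5671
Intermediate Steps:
d(H, v) = -3 (d(H, v) = 2 - 5 = -3)
k(M) = 13 (k(M) = 7 + 6 = 13)
a(K, Y) = (-3 + K)*(4 + K) (a(K, Y) = (4 + K)*(K - 3) = (4 + K)*(-3 + K) = (-3 + K)*(4 + K))
(a(0, k(3)) + 119)*53 = ((-12 + 0 + 0²) + 119)*53 = ((-12 + 0 + 0) + 119)*53 = (-12 + 119)*53 = 107*53 = 5671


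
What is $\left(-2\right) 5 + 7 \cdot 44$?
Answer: $298$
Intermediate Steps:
$\left(-2\right) 5 + 7 \cdot 44 = -10 + 308 = 298$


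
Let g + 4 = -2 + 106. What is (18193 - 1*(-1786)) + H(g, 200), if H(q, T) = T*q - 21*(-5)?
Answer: 40084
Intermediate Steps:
g = 100 (g = -4 + (-2 + 106) = -4 + 104 = 100)
H(q, T) = 105 + T*q (H(q, T) = T*q + 105 = 105 + T*q)
(18193 - 1*(-1786)) + H(g, 200) = (18193 - 1*(-1786)) + (105 + 200*100) = (18193 + 1786) + (105 + 20000) = 19979 + 20105 = 40084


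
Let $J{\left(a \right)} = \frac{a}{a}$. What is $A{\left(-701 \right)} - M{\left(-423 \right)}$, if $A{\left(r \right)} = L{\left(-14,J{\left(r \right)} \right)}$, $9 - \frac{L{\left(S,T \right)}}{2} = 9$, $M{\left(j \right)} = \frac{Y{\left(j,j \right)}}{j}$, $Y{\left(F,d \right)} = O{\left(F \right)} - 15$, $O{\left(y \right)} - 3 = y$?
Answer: $- \frac{145}{141} \approx -1.0284$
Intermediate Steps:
$J{\left(a \right)} = 1$
$O{\left(y \right)} = 3 + y$
$Y{\left(F,d \right)} = -12 + F$ ($Y{\left(F,d \right)} = \left(3 + F\right) - 15 = -12 + F$)
$M{\left(j \right)} = \frac{-12 + j}{j}$
$L{\left(S,T \right)} = 0$ ($L{\left(S,T \right)} = 18 - 18 = 0$)
$A{\left(r \right)} = 0$
$A{\left(-701 \right)} - M{\left(-423 \right)} = 0 - \frac{-12 - 423}{-423} = 0 - \left(- \frac{1}{423}\right) \left(-435\right) = 0 - \frac{145}{141} = - \frac{145}{141}$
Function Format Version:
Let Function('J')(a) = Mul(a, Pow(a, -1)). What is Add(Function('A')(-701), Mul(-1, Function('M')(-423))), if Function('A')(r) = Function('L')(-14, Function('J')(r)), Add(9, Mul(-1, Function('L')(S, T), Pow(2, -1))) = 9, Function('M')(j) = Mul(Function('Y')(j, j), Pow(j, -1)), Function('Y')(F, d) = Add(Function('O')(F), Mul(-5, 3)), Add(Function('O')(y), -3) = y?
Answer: Rational(-145, 141) ≈ -1.0284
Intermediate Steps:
Function('J')(a) = 1
Function('O')(y) = Add(3, y)
Function('Y')(F, d) = Add(-12, F) (Function('Y')(F, d) = Add(Add(3, F), Mul(-5, 3)) = Add(Add(3, F), -15) = Add(-12, F))
Function('M')(j) = Mul(Pow(j, -1), Add(-12, j)) (Function('M')(j) = Mul(Add(-12, j), Pow(j, -1)) = Mul(Pow(j, -1), Add(-12, j)))
Function('L')(S, T) = 0 (Function('L')(S, T) = Add(18, Mul(-2, 9)) = Add(18, -18) = 0)
Function('A')(r) = 0
Add(Function('A')(-701), Mul(-1, Function('M')(-423))) = Add(0, Mul(-1, Mul(Pow(-423, -1), Add(-12, -423)))) = Add(0, Mul(-1, Mul(Rational(-1, 423), -435))) = Add(0, Mul(-1, Rational(145, 141))) = Add(0, Rational(-145, 141)) = Rational(-145, 141)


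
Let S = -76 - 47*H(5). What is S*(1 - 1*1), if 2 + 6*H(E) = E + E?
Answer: 0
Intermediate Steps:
H(E) = -⅓ + E/3 (H(E) = -⅓ + (E + E)/6 = -⅓ + (2*E)/6 = -⅓ + E/3)
S = -416/3 (S = -76 - 47*(-⅓ + (⅓)*5) = -76 - 47*(-⅓ + 5/3) = -76 - 47*4/3 = -76 - 188/3 = -416/3 ≈ -138.67)
S*(1 - 1*1) = -416*(1 - 1*1)/3 = -416*(1 - 1)/3 = -416/3*0 = 0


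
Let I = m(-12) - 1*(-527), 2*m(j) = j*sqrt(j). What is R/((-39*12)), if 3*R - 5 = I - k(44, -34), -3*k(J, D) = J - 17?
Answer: -541/1404 + I*sqrt(3)/117 ≈ -0.38533 + 0.014804*I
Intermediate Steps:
m(j) = j**(3/2)/2 (m(j) = (j*sqrt(j))/2 = j**(3/2)/2)
k(J, D) = 17/3 - J/3 (k(J, D) = -(J - 17)/3 = -(-17 + J)/3 = 17/3 - J/3)
I = 527 - 12*I*sqrt(3) (I = (-12)**(3/2)/2 - 1*(-527) = (-24*I*sqrt(3))/2 + 527 = -12*I*sqrt(3) + 527 = 527 - 12*I*sqrt(3) ≈ 527.0 - 20.785*I)
R = 541/3 - 4*I*sqrt(3) (R = 5/3 + ((527 - 12*I*sqrt(3)) - (17/3 - 1/3*44))/3 = 5/3 + ((527 - 12*I*sqrt(3)) - (17/3 - 44/3))/3 = 5/3 + ((527 - 12*I*sqrt(3)) - 1*(-9))/3 = 5/3 + ((527 - 12*I*sqrt(3)) + 9)/3 = 5/3 + (536 - 12*I*sqrt(3))/3 = 5/3 + (536/3 - 4*I*sqrt(3)) = 541/3 - 4*I*sqrt(3) ≈ 180.33 - 6.9282*I)
R/((-39*12)) = (541/3 - 4*I*sqrt(3))/((-39*12)) = (541/3 - 4*I*sqrt(3))/(-468) = (541/3 - 4*I*sqrt(3))*(-1/468) = -541/1404 + I*sqrt(3)/117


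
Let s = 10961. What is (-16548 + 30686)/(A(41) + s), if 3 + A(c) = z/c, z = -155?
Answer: 579658/449123 ≈ 1.2906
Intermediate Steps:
A(c) = -3 - 155/c
(-16548 + 30686)/(A(41) + s) = (-16548 + 30686)/((-3 - 155/41) + 10961) = 14138/((-3 - 155*1/41) + 10961) = 14138/((-3 - 155/41) + 10961) = 14138/(-278/41 + 10961) = 14138/(449123/41) = 14138*(41/449123) = 579658/449123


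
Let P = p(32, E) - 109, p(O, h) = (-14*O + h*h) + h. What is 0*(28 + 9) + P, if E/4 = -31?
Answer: 14695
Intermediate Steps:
E = -124 (E = 4*(-31) = -124)
p(O, h) = h + h² - 14*O (p(O, h) = (-14*O + h²) + h = (h² - 14*O) + h = h + h² - 14*O)
P = 14695 (P = (-124 + (-124)² - 14*32) - 109 = (-124 + 15376 - 448) - 109 = 14804 - 109 = 14695)
0*(28 + 9) + P = 0*(28 + 9) + 14695 = 0*37 + 14695 = 0 + 14695 = 14695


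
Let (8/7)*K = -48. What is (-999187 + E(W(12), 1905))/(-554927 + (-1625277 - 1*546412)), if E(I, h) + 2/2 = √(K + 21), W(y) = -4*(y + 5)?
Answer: 249797/681654 - I*√21/2726616 ≈ 0.36646 - 1.6807e-6*I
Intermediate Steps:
K = -42 (K = (7/8)*(-48) = -42)
W(y) = -20 - 4*y (W(y) = -4*(5 + y) = -20 - 4*y)
E(I, h) = -1 + I*√21 (E(I, h) = -1 + √(-42 + 21) = -1 + √(-21) = -1 + I*√21)
(-999187 + E(W(12), 1905))/(-554927 + (-1625277 - 1*546412)) = (-999187 + (-1 + I*√21))/(-554927 + (-1625277 - 1*546412)) = (-999188 + I*√21)/(-554927 + (-1625277 - 546412)) = (-999188 + I*√21)/(-554927 - 2171689) = (-999188 + I*√21)/(-2726616) = (-999188 + I*√21)*(-1/2726616) = 249797/681654 - I*√21/2726616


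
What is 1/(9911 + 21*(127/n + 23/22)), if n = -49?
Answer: 154/1521293 ≈ 0.00010123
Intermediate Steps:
1/(9911 + 21*(127/n + 23/22)) = 1/(9911 + 21*(127/(-49) + 23/22)) = 1/(9911 + 21*(127*(-1/49) + 23*(1/22))) = 1/(9911 + 21*(-127/49 + 23/22)) = 1/(9911 + 21*(-1667/1078)) = 1/(9911 - 5001/154) = 1/(1521293/154) = 154/1521293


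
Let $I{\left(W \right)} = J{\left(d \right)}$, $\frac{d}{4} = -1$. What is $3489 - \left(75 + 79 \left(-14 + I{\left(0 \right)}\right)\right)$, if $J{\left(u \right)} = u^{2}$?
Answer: $3256$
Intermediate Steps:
$d = -4$ ($d = 4 \left(-1\right) = -4$)
$I{\left(W \right)} = 16$ ($I{\left(W \right)} = \left(-4\right)^{2} = 16$)
$3489 - \left(75 + 79 \left(-14 + I{\left(0 \right)}\right)\right) = 3489 - \left(75 + 79 \left(-14 + 16\right)\right) = 3489 - \left(75 + 79 \cdot 2\right) = 3489 - \left(75 + 158\right) = 3489 - 233 = 3256$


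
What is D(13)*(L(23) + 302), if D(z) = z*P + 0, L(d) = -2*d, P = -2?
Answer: -6656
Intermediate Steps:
D(z) = -2*z (D(z) = z*(-2) + 0 = -2*z + 0 = -2*z)
D(13)*(L(23) + 302) = (-2*13)*(-2*23 + 302) = -26*(-46 + 302) = -26*256 = -6656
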